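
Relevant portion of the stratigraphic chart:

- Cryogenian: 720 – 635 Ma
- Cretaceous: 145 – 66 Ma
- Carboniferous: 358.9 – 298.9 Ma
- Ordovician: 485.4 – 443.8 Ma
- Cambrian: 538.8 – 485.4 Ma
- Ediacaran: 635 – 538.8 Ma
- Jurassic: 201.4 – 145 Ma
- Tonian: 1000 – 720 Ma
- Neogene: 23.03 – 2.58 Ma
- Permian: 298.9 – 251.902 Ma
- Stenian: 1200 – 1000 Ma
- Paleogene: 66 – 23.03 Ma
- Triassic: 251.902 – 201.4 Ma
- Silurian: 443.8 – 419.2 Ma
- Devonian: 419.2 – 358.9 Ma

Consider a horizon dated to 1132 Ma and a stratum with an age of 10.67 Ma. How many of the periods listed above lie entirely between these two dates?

1132 Ma sits inside the Stenian (1200–1000) and 10.67 Ma inside the Neogene (23.03–2.58); neither of those is wholly between the two dates.
The listed periods lying completely between them are Tonian, Cryogenian, Ediacaran, Cambrian, Ordovician, Silurian, Devonian, Carboniferous, Permian, Triassic, Jurassic, Cretaceous, Paleogene — 13 in all.

13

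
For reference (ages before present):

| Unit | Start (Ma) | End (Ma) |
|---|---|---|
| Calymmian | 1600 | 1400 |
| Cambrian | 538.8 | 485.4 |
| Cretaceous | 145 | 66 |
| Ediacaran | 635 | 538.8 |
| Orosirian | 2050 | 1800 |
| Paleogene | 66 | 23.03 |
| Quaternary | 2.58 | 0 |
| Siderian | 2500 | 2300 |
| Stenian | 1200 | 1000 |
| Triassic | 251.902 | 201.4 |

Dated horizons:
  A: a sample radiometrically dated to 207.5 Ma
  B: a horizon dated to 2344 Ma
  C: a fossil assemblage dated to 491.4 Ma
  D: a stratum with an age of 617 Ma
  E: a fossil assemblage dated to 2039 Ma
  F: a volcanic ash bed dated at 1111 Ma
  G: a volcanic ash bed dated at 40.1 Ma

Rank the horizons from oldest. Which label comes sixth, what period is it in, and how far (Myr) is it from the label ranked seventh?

A, in the Triassic; 167.4 million years to G

Larger Ma means older, so oldest first: B 2344 > E 2039 > F 1111 > D 617 > C 491.4 > A 207.5 > G 40.1.
Counting 6 along gives A (207.5 Ma); the excerpt puts that inside the Triassic, 251.902–201.4 Ma.
Next in line is G (40.1 Ma), and 207.5 − 40.1 = 167.4 Myr.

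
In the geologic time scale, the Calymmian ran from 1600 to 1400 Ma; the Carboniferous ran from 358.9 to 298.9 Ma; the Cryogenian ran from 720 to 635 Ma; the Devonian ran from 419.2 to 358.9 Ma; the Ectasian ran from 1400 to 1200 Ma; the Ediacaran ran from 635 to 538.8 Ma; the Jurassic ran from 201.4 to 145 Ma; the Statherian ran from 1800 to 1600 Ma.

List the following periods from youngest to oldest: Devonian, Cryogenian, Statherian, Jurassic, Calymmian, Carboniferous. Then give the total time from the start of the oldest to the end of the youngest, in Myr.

Jurassic, Carboniferous, Devonian, Cryogenian, Calymmian, Statherian; total span 1655 Myr

Start ages (Ma): Statherian 1800, Calymmian 1600, Cryogenian 720, Devonian 419.2, Carboniferous 358.9, Jurassic 201.4.
Ordered youngest to oldest: Jurassic, Carboniferous, Devonian, Cryogenian, Calymmian, Statherian.
Span = 1800 − 145 = 1655 Myr.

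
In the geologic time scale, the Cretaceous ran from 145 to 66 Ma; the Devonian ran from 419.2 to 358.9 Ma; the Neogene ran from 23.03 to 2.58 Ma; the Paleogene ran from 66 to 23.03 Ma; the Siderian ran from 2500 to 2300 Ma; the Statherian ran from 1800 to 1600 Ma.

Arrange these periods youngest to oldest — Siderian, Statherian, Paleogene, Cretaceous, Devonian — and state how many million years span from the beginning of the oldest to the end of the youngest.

Paleogene, Cretaceous, Devonian, Statherian, Siderian; total span 2476.97 Myr

Start ages (Ma): Siderian 2500, Statherian 1800, Devonian 419.2, Cretaceous 145, Paleogene 66.
Ordered youngest to oldest: Paleogene, Cretaceous, Devonian, Statherian, Siderian.
Span = 2500 − 23.03 = 2476.97 Myr.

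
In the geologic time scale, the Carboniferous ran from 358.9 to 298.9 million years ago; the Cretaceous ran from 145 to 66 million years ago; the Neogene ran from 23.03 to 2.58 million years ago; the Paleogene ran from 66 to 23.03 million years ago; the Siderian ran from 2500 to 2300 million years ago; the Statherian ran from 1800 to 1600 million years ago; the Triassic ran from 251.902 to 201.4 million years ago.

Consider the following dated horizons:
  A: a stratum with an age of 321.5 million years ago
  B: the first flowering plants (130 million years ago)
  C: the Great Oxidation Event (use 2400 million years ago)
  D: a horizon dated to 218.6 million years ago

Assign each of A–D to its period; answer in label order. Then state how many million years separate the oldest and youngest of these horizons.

A — Carboniferous; B — Cretaceous; C — Siderian; D — Triassic; span 2270 million years

Match each age against the start–end ranges in the excerpt: A = 321.5 Ma → Carboniferous (358.9–298.9); B = 130 Ma → Cretaceous (145–66); C = 2400 Ma → Siderian (2500–2300); D = 218.6 Ma → Triassic (251.902–201.4).
The largest age is 2400 Ma and the smallest is 130 Ma; their difference is 2270 Myr.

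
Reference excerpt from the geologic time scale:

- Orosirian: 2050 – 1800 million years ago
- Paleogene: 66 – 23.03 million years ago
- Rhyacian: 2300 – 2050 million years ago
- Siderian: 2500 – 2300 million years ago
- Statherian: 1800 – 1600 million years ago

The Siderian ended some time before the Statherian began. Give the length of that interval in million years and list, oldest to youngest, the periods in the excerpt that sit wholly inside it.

The Siderian closes at 2300 Ma and the Statherian opens at 1800 Ma, so the interval is 2300 − 1800 = 500 Myr.
A period fits inside if it starts at or after 2300 Ma and ends at or before 1800 Ma; oldest first that gives Rhyacian, Orosirian.

500 million years; Rhyacian, Orosirian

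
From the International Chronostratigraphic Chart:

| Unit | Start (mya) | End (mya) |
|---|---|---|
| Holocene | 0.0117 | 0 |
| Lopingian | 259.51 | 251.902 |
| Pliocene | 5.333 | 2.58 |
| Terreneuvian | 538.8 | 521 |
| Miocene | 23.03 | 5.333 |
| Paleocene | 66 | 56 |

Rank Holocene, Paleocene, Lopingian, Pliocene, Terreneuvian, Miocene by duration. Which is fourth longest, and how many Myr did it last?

Lopingian, 7.608 million years

Start − end for each: Holocene 0.0117 − 0 = 0.0117; Paleocene 66 − 56 = 10; Lopingian 259.51 − 251.902 = 7.608; Pliocene 5.333 − 2.58 = 2.753; Terreneuvian 538.8 − 521 = 17.8; Miocene 23.03 − 5.333 = 17.697.
Ranking these from longest: Terreneuvian > Miocene > Paleocene > Lopingian > Pliocene > Holocene.
Position 4 in that ranking is Lopingian, which lasted 7.608 Myr.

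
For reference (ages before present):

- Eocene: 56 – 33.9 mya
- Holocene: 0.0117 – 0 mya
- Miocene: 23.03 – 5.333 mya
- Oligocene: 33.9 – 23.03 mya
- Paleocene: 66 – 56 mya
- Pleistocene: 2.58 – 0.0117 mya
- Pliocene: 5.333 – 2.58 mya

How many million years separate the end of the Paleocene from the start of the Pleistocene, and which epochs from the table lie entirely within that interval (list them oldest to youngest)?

53.42 million years; Eocene, Oligocene, Miocene, Pliocene

End of Paleocene = 56 Ma; start of Pleistocene = 2.58 Ma.
Gap = 56 − 2.58 = 53.42 Myr.
Epochs wholly inside 56–2.58 Ma: Eocene (56–33.9), Oligocene (33.9–23.03), Miocene (23.03–5.333), Pliocene (5.333–2.58).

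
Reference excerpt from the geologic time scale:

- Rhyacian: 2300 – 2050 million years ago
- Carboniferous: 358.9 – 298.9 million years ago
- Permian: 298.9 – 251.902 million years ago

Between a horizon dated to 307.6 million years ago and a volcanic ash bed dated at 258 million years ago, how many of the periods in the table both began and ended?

The older date is 307.6 Ma and the younger is 258 Ma.
No period both begins after 307.6 Ma and ends before 258 Ma, so the count is 0.

0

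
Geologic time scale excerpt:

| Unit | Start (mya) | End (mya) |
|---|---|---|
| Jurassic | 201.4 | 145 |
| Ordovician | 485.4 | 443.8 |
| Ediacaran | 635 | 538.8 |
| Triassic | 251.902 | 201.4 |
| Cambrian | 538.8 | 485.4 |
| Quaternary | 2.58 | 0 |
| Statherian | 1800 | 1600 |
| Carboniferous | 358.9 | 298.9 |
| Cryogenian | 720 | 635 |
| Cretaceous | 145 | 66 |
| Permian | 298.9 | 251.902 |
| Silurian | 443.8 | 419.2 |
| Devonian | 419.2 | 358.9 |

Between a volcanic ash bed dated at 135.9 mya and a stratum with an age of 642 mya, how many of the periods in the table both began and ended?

The older date is 642 Ma and the younger is 135.9 Ma.
Periods with start < 642 and end > 135.9 Ma: Ediacaran (635–538.8), Cambrian (538.8–485.4), Ordovician (485.4–443.8), Silurian (443.8–419.2), Devonian (419.2–358.9), Carboniferous (358.9–298.9), Permian (298.9–251.902), Triassic (251.902–201.4), Jurassic (201.4–145).
That is 9 complete periods.

9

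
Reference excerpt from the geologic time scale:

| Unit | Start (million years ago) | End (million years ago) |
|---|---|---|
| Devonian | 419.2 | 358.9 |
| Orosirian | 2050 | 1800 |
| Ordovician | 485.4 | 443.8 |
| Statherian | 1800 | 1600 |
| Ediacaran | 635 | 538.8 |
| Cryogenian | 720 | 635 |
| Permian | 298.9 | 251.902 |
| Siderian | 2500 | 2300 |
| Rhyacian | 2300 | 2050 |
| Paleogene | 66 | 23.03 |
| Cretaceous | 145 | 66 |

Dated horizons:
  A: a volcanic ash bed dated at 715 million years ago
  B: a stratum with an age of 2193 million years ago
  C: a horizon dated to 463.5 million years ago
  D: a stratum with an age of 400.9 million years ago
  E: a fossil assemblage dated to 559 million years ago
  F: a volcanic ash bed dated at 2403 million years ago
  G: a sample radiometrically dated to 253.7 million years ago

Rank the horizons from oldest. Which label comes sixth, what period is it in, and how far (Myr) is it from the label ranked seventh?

Sorted oldest-first by Ma: F (2403), B (2193), A (715), E (559), C (463.5), D (400.9), G (253.7).
The sixth oldest is D at 400.9 Ma, which lies in 419.2–358.9 Ma: the Devonian.
The seventh oldest is G at 253.7 Ma; separation = |400.9 − 253.7| = 147.2 Myr.

D, in the Devonian; 147.2 million years to G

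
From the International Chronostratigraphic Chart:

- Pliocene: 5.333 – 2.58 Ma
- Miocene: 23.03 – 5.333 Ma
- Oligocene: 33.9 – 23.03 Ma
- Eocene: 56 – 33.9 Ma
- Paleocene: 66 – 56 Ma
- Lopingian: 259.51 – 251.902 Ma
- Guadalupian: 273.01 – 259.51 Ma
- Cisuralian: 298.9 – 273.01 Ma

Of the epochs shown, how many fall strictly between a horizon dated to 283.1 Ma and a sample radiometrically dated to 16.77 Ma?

283.1 Ma sits inside the Cisuralian (298.9–273.01) and 16.77 Ma inside the Miocene (23.03–5.333); neither of those is wholly between the two dates.
The listed epochs lying completely between them are Guadalupian, Lopingian, Paleocene, Eocene, Oligocene — 5 in all.

5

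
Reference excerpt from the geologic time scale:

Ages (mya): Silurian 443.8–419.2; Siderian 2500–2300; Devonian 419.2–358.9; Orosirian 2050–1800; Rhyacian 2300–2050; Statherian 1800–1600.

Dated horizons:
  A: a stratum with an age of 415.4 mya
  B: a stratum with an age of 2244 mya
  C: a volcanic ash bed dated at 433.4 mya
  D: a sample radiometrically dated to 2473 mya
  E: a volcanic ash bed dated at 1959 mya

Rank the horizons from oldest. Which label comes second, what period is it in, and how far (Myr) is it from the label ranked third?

Larger Ma means older, so oldest first: D 2473 > B 2244 > E 1959 > C 433.4 > A 415.4.
Counting 2 along gives B (2244 Ma); the excerpt puts that inside the Rhyacian, 2300–2050 Ma.
Next in line is E (1959 Ma), and 2244 − 1959 = 285 Myr.

B, in the Rhyacian; 285 million years to E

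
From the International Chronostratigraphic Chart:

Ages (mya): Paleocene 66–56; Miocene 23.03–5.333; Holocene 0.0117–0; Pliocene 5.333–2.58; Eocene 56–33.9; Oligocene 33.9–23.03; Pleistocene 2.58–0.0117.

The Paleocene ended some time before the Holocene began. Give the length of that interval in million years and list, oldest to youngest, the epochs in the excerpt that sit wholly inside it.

55.9883 million years; Eocene, Oligocene, Miocene, Pliocene, Pleistocene

End of Paleocene = 56 Ma; start of Holocene = 0.0117 Ma.
Gap = 56 − 0.0117 = 55.9883 Myr.
Epochs wholly inside 56–0.0117 Ma: Eocene (56–33.9), Oligocene (33.9–23.03), Miocene (23.03–5.333), Pliocene (5.333–2.58), Pleistocene (2.58–0.0117).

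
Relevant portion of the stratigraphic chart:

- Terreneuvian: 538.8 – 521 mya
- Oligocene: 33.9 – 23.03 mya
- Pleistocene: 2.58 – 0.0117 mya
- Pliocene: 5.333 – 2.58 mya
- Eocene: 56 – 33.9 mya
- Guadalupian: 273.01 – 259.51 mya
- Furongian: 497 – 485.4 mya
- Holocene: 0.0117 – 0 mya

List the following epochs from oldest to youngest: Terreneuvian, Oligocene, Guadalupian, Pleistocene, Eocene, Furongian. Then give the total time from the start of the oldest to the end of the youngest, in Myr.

Start ages (Ma): Terreneuvian 538.8, Furongian 497, Guadalupian 273.01, Eocene 56, Oligocene 33.9, Pleistocene 2.58.
Ordered oldest to youngest: Terreneuvian, Furongian, Guadalupian, Eocene, Oligocene, Pleistocene.
Span = 538.8 − 0.0117 = 538.7883 Myr.

Terreneuvian, Furongian, Guadalupian, Eocene, Oligocene, Pleistocene; total span 538.7883 Myr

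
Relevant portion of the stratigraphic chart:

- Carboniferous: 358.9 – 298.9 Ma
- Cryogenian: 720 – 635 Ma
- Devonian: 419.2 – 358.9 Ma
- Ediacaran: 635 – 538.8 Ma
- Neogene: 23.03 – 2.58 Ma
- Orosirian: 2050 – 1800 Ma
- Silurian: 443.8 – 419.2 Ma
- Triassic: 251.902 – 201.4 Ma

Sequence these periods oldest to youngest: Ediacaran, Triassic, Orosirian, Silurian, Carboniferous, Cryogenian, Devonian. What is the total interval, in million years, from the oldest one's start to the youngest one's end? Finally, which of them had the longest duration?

Orosirian → Cryogenian → Ediacaran → Silurian → Devonian → Carboniferous → Triassic; total span 1848.6 Myr; longest is Orosirian

From the excerpt: Ediacaran 635–538.8; Triassic 251.902–201.4; Orosirian 2050–1800; Silurian 443.8–419.2; Carboniferous 358.9–298.9; Cryogenian 720–635; Devonian 419.2–358.9 (Ma).
Larger Ma is earlier, so the oldest is Orosirian and the youngest is Triassic; oldest to youngest: Orosirian, Cryogenian, Ediacaran, Silurian, Devonian, Carboniferous, Triassic.
Oldest start 2050 minus youngest end 201.4 gives 1848.6 Myr overall.
Individual lengths (start − end): Carboniferous 60; Triassic 50.502; Devonian 60.3; Cryogenian 85; Ediacaran 96.2; Orosirian 250; Silurian 24.6. The largest is Orosirian at 250 Myr.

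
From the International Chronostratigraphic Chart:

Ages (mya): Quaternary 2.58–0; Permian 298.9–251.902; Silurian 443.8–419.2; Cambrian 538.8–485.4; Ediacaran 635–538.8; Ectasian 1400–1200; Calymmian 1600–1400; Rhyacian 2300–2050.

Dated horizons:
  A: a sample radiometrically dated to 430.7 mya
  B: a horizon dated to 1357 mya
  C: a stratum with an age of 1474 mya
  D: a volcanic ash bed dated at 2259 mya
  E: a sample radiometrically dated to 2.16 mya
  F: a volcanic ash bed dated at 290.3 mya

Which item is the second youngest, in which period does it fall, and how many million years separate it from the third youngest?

F, in the Permian; 140.4 million years to A

Smaller Ma means younger, so youngest first: E 2.16 < F 290.3 < A 430.7 < B 1357 < C 1474 < D 2259.
Counting 2 along gives F (290.3 Ma); the excerpt puts that inside the Permian, 298.9–251.902 Ma.
Next in line is A (430.7 Ma), and 430.7 − 290.3 = 140.4 Myr.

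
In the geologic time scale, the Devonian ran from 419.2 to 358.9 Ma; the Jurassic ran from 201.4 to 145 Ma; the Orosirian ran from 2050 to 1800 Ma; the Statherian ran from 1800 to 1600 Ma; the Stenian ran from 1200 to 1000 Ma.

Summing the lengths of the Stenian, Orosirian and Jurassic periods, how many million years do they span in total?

Duration is start − end for each: (1200 − 1000) + (2050 − 1800) + (201.4 − 145).
That is 200 + 250 + 56.4, which totals 506.4 million years.

506.4 million years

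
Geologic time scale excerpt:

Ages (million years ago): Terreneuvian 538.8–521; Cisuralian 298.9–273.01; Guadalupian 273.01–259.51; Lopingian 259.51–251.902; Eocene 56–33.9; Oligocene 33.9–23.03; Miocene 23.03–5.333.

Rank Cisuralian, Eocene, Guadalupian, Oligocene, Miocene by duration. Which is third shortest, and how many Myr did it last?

Start − end for each: Cisuralian 298.9 − 273.01 = 25.89; Eocene 56 − 33.9 = 22.1; Guadalupian 273.01 − 259.51 = 13.5; Oligocene 33.9 − 23.03 = 10.87; Miocene 23.03 − 5.333 = 17.697.
Ranking these from shortest: Oligocene < Guadalupian < Miocene < Eocene < Cisuralian.
Position 3 in that ranking is Miocene, which lasted 17.697 Myr.

Miocene, 17.697 million years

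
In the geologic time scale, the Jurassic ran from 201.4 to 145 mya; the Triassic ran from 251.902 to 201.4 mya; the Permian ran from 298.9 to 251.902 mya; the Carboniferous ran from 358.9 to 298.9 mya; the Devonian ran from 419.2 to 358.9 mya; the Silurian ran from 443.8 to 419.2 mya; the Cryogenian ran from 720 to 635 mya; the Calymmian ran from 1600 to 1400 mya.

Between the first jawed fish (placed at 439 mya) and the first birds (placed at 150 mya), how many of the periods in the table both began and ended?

439 Ma sits inside the Silurian (443.8–419.2) and 150 Ma inside the Jurassic (201.4–145); neither of those is wholly between the two dates.
The listed periods lying completely between them are Devonian, Carboniferous, Permian, Triassic — 4 in all.

4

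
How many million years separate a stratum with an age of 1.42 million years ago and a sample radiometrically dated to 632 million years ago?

632 − 1.42 = 630.58 million years.

630.58 million years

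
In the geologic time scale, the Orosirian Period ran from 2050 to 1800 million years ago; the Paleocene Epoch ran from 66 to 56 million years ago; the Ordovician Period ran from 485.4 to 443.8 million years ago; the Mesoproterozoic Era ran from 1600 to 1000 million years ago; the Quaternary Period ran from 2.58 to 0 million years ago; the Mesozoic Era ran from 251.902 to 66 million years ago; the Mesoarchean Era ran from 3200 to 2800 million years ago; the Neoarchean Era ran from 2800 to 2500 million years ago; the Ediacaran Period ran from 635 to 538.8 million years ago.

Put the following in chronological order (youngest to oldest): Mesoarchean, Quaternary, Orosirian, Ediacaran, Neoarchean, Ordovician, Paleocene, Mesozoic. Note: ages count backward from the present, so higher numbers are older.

Quaternary, then Paleocene, then Mesozoic, then Ordovician, then Ediacaran, then Orosirian, then Neoarchean, then Mesoarchean

Sorting by start age (ascending Ma, since larger Ma = older): Quaternary start 2.58, Paleocene start 66, Mesozoic start 251.902, Ordovician start 485.4, Ediacaran start 635, Orosirian start 2050, Neoarchean start 2800, Mesoarchean start 3200.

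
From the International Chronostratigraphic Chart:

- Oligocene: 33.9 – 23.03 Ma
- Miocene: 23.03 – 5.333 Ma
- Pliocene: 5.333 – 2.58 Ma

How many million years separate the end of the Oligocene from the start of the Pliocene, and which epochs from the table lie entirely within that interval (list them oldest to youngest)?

End of Oligocene = 23.03 Ma; start of Pliocene = 5.333 Ma.
Gap = 23.03 − 5.333 = 17.697 Myr.
Epochs wholly inside 23.03–5.333 Ma: Miocene (23.03–5.333).

17.697 million years; Miocene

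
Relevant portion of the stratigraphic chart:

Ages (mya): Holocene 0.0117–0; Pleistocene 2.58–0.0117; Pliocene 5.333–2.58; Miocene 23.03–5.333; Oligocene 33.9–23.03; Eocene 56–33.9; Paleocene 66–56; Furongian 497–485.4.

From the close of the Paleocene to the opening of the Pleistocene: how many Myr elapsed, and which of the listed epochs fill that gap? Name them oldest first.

53.42 million years; Eocene, Oligocene, Miocene, Pliocene

End of Paleocene = 56 Ma; start of Pleistocene = 2.58 Ma.
Gap = 56 − 2.58 = 53.42 Myr.
Epochs wholly inside 56–2.58 Ma: Eocene (56–33.9), Oligocene (33.9–23.03), Miocene (23.03–5.333), Pliocene (5.333–2.58).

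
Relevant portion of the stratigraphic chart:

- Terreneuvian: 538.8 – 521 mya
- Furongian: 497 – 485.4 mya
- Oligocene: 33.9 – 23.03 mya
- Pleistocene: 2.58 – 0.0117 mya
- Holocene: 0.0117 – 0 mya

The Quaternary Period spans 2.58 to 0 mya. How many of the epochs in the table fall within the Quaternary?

2

Epochs inside 2.58–0 Ma: Pleistocene, Holocene — 2 in total.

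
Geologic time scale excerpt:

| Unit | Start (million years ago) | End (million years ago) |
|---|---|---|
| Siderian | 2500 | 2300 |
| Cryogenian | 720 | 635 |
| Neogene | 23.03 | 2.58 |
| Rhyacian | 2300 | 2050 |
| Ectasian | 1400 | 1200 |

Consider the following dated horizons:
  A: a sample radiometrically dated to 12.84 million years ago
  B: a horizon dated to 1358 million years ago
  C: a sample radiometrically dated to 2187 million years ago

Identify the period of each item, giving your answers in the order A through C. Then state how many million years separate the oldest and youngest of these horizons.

Match each age against the start–end ranges in the excerpt: A = 12.84 Ma → Neogene (23.03–2.58); B = 1358 Ma → Ectasian (1400–1200); C = 2187 Ma → Rhyacian (2300–2050).
The largest age is 2187 Ma and the smallest is 12.84 Ma; their difference is 2174.16 Myr.

A — Neogene; B — Ectasian; C — Rhyacian; span 2174.16 million years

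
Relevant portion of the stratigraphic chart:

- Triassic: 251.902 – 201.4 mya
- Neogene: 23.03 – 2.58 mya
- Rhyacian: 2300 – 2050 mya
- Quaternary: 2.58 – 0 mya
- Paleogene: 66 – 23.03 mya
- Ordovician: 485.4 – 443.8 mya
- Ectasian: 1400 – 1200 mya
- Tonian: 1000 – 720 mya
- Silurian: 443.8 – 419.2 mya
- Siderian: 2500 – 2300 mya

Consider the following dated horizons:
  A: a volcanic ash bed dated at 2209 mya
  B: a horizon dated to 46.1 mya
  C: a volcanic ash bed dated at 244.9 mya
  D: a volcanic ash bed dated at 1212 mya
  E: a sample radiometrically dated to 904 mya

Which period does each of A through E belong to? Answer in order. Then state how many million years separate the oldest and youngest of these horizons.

A: 2209 Ma lies in 2300–2050 Ma, so Rhyacian.
B: 46.1 Ma lies in 66–23.03 Ma, so Paleogene.
C: 244.9 Ma lies in 251.902–201.4 Ma, so Triassic.
D: 1212 Ma lies in 1400–1200 Ma, so Ectasian.
E: 904 Ma lies in 1000–720 Ma, so Tonian.
Oldest = 2209 Ma, youngest = 46.1 Ma → span 2162.9 Myr.

A — Rhyacian; B — Paleogene; C — Triassic; D — Ectasian; E — Tonian; span 2162.9 million years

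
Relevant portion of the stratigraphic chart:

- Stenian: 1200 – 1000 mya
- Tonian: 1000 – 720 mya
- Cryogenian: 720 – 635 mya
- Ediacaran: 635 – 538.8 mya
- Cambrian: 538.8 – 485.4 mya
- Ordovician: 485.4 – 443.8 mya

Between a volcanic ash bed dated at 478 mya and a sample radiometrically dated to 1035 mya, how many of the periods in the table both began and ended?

1035 Ma sits inside the Stenian (1200–1000) and 478 Ma inside the Ordovician (485.4–443.8); neither of those is wholly between the two dates.
The listed periods lying completely between them are Tonian, Cryogenian, Ediacaran, Cambrian — 4 in all.

4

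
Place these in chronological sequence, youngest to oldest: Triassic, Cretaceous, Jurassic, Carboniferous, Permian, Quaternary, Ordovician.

Era membership (oldest first within each) — Paleozoic: Ordovician, Carboniferous, Permian; Mesozoic: Triassic, Jurassic, Cretaceous; Cenozoic: Quaternary. Paleozoic precedes Mesozoic, which precedes Cenozoic. Concatenating the groups in that era order and then reversing gives youngest to oldest.

Quaternary, Cretaceous, Jurassic, Triassic, Permian, Carboniferous, Ordovician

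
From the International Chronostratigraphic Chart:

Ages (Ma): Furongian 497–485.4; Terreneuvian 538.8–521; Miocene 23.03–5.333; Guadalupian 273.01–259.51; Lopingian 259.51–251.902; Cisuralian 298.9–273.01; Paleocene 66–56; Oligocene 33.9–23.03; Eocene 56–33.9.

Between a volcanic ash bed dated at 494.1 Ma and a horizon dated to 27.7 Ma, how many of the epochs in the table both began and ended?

5

The older date is 494.1 Ma and the younger is 27.7 Ma.
Epochs with start < 494.1 and end > 27.7 Ma: Cisuralian (298.9–273.01), Guadalupian (273.01–259.51), Lopingian (259.51–251.902), Paleocene (66–56), Eocene (56–33.9).
That is 5 complete epochs.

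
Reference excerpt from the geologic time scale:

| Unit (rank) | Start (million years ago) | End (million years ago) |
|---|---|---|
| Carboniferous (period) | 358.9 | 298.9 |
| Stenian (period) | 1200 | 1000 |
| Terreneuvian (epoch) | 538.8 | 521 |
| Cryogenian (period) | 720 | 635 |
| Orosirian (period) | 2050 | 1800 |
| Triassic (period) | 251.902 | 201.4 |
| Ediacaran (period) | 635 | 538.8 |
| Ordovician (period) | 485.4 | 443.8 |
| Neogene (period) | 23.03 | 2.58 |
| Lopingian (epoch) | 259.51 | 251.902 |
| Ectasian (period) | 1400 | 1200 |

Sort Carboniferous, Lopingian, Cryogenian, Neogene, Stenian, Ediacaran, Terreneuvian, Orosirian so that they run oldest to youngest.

Orosirian, Stenian, Cryogenian, Ediacaran, Terreneuvian, Carboniferous, Lopingian, Neogene

Sorting by start age (descending Ma, since larger Ma = older): Orosirian start 2050, Stenian start 1200, Cryogenian start 720, Ediacaran start 635, Terreneuvian start 538.8, Carboniferous start 358.9, Lopingian start 259.51, Neogene start 23.03.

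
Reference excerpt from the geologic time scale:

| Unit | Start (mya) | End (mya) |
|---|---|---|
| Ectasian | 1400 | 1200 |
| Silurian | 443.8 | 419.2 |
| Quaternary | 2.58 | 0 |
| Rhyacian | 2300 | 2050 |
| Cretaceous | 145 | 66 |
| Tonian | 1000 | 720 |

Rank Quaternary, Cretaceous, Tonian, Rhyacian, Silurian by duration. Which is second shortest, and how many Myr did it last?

Start − end for each: Quaternary 2.58 − 0 = 2.58; Cretaceous 145 − 66 = 79; Tonian 1000 − 720 = 280; Rhyacian 2300 − 2050 = 250; Silurian 443.8 − 419.2 = 24.6.
Ranking these from shortest: Quaternary < Silurian < Cretaceous < Rhyacian < Tonian.
Position 2 in that ranking is Silurian, which lasted 24.6 Myr.

Silurian, 24.6 million years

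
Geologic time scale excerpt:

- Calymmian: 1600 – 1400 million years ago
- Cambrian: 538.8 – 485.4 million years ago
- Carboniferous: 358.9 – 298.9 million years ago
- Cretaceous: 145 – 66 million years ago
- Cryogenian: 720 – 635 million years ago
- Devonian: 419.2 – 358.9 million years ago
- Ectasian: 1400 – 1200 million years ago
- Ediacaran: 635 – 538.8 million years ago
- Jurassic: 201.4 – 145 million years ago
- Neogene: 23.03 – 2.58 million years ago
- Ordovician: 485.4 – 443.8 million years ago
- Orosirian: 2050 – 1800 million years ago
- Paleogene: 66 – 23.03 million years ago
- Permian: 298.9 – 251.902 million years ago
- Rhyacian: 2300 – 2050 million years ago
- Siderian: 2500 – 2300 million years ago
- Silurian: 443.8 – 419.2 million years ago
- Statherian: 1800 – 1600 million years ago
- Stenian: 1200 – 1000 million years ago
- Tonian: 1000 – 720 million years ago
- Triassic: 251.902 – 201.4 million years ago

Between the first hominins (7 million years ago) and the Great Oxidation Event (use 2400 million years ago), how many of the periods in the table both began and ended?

19

2400 Ma sits inside the Siderian (2500–2300) and 7 Ma inside the Neogene (23.03–2.58); neither of those is wholly between the two dates.
The listed periods lying completely between them are Rhyacian, Orosirian, Statherian, Calymmian, Ectasian, Stenian, Tonian, Cryogenian, Ediacaran, Cambrian, Ordovician, Silurian, Devonian, Carboniferous, Permian, Triassic, Jurassic, Cretaceous, Paleogene — 19 in all.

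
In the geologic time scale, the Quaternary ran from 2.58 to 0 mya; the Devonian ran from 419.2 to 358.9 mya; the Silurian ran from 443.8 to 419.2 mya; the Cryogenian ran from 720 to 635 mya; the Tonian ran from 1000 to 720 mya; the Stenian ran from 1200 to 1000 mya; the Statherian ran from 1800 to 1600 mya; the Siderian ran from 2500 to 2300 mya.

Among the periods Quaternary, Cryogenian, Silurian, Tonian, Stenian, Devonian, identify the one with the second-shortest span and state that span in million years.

Silurian, 24.6 million years

Start − end for each: Quaternary 2.58 − 0 = 2.58; Cryogenian 720 − 635 = 85; Silurian 443.8 − 419.2 = 24.6; Tonian 1000 − 720 = 280; Stenian 1200 − 1000 = 200; Devonian 419.2 − 358.9 = 60.3.
Ranking these from shortest: Quaternary < Silurian < Devonian < Cryogenian < Stenian < Tonian.
Position 2 in that ranking is Silurian, which lasted 24.6 Myr.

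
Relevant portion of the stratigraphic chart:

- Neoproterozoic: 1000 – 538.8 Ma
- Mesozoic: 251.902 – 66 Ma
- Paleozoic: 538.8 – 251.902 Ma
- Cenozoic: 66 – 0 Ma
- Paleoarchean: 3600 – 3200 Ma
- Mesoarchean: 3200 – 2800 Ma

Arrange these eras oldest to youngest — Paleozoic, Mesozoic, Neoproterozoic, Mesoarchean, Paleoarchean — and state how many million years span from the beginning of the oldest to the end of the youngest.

Start ages (Ma): Paleoarchean 3600, Mesoarchean 3200, Neoproterozoic 1000, Paleozoic 538.8, Mesozoic 251.902.
Ordered oldest to youngest: Paleoarchean, Mesoarchean, Neoproterozoic, Paleozoic, Mesozoic.
Span = 3600 − 66 = 3534 Myr.

Paleoarchean → Mesoarchean → Neoproterozoic → Paleozoic → Mesozoic; total span 3534 Myr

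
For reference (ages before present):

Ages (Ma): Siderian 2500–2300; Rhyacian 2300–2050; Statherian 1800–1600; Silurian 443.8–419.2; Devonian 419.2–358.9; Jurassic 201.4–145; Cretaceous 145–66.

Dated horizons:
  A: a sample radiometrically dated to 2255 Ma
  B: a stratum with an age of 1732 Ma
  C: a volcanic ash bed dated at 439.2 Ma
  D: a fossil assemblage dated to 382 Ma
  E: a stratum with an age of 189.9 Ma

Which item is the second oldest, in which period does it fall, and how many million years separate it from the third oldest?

Larger Ma means older, so oldest first: A 2255 > B 1732 > C 439.2 > D 382 > E 189.9.
Counting 2 along gives B (1732 Ma); the excerpt puts that inside the Statherian, 1800–1600 Ma.
Next in line is C (439.2 Ma), and 1732 − 439.2 = 1292.8 Myr.

B, in the Statherian; 1292.8 million years to C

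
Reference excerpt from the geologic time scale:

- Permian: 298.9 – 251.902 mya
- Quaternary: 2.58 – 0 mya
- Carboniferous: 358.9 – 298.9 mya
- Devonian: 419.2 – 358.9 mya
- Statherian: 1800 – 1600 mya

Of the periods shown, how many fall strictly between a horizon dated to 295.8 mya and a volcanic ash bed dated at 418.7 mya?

1

The older date is 418.7 Ma and the younger is 295.8 Ma.
Periods with start < 418.7 and end > 295.8 Ma: Carboniferous (358.9–298.9).
That is 1 complete period.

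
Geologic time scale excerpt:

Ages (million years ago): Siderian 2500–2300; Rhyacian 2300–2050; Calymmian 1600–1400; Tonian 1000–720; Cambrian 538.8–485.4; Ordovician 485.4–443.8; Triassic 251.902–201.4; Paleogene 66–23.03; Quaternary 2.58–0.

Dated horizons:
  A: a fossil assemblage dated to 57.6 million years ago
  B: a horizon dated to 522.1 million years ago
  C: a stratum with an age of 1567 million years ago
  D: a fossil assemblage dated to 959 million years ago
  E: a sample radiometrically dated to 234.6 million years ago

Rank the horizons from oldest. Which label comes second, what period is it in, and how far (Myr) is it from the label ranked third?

D, in the Tonian; 436.9 million years to B

Sorted oldest-first by Ma: C (1567), D (959), B (522.1), E (234.6), A (57.6).
The second oldest is D at 959 Ma, which lies in 1000–720 Ma: the Tonian.
The third oldest is B at 522.1 Ma; separation = |959 − 522.1| = 436.9 Myr.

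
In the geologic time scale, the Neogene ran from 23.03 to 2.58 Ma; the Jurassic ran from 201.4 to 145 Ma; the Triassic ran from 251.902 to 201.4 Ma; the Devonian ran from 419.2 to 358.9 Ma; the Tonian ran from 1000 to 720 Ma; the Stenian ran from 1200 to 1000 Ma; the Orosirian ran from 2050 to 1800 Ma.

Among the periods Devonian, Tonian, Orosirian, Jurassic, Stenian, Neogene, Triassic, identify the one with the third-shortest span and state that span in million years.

Start − end for each: Devonian 419.2 − 358.9 = 60.3; Tonian 1000 − 720 = 280; Orosirian 2050 − 1800 = 250; Jurassic 201.4 − 145 = 56.4; Stenian 1200 − 1000 = 200; Neogene 23.03 − 2.58 = 20.45; Triassic 251.902 − 201.4 = 50.502.
Ranking these from shortest: Neogene < Triassic < Jurassic < Devonian < Stenian < Orosirian < Tonian.
Position 3 in that ranking is Jurassic, which lasted 56.4 Myr.

Jurassic, 56.4 million years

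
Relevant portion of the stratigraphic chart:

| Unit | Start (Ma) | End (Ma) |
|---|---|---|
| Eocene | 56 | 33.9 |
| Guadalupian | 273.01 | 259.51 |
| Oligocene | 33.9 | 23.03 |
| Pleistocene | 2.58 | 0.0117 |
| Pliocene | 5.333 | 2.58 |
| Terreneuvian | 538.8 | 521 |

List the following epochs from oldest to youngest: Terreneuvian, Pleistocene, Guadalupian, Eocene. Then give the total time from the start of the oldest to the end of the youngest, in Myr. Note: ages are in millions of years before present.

From the excerpt: Terreneuvian 538.8–521; Pleistocene 2.58–0.0117; Guadalupian 273.01–259.51; Eocene 56–33.9 (Ma).
Larger Ma is earlier, so the oldest is Terreneuvian and the youngest is Pleistocene; oldest to youngest: Terreneuvian, Guadalupian, Eocene, Pleistocene.
Oldest start 538.8 minus youngest end 0.0117 gives 538.7883 Myr overall.

Terreneuvian → Guadalupian → Eocene → Pleistocene; total span 538.7883 Myr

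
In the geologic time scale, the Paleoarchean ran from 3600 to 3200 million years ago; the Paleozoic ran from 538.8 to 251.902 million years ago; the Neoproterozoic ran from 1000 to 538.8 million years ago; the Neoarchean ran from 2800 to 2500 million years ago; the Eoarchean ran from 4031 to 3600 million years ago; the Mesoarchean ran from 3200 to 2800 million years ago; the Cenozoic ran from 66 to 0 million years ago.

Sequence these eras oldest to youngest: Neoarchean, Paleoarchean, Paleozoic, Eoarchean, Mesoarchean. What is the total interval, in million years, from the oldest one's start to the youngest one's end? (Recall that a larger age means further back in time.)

Eoarchean → Paleoarchean → Mesoarchean → Neoarchean → Paleozoic; total span 3779.098 Myr

Start ages (Ma): Eoarchean 4031, Paleoarchean 3600, Mesoarchean 3200, Neoarchean 2800, Paleozoic 538.8.
Ordered oldest to youngest: Eoarchean, Paleoarchean, Mesoarchean, Neoarchean, Paleozoic.
Span = 4031 − 251.902 = 3779.098 Myr.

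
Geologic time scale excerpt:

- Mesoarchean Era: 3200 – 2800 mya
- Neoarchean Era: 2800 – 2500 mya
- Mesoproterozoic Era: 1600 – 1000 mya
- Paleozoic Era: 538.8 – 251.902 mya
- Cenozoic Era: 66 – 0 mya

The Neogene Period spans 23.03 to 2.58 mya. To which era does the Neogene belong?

The Neogene (23.03–2.58 Ma) lies entirely within 66–0 Ma, the Cenozoic Era.

Cenozoic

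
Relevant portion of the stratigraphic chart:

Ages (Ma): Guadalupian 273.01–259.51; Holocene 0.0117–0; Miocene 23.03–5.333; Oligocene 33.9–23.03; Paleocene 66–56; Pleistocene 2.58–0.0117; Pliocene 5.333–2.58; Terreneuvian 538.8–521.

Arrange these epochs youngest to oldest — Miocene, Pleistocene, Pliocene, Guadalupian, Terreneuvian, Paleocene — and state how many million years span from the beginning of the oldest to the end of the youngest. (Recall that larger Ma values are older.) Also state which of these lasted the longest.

Pleistocene → Pliocene → Miocene → Paleocene → Guadalupian → Terreneuvian; total span 538.7883 Myr; longest is Terreneuvian

Start ages (Ma): Terreneuvian 538.8, Guadalupian 273.01, Paleocene 66, Miocene 23.03, Pliocene 5.333, Pleistocene 2.58.
Ordered youngest to oldest: Pleistocene, Pliocene, Miocene, Paleocene, Guadalupian, Terreneuvian.
Span = 538.8 − 0.0117 = 538.7883 Myr.
Durations: Miocene 17.697, Pleistocene 2.5683, Guadalupian 13.5, Paleocene 10, Terreneuvian 17.8, Pliocene 2.753 → longest is Terreneuvian (17.8 Myr).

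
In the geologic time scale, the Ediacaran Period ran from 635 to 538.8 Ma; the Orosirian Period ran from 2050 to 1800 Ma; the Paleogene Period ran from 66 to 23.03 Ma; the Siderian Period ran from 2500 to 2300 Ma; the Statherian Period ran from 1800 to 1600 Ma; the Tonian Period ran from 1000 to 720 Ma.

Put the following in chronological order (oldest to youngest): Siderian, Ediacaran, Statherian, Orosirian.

Siderian → Orosirian → Statherian → Ediacaran

Sorting by start age (descending Ma, since larger Ma = older): Siderian start 2500, Orosirian start 2050, Statherian start 1800, Ediacaran start 635.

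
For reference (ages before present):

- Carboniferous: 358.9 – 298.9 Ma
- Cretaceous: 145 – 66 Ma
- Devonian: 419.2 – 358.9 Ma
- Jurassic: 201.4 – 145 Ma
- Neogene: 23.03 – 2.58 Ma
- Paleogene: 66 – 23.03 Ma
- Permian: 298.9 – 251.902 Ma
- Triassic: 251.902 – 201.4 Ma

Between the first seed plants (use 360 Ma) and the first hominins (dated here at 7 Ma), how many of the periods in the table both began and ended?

360 Ma sits inside the Devonian (419.2–358.9) and 7 Ma inside the Neogene (23.03–2.58); neither of those is wholly between the two dates.
The listed periods lying completely between them are Carboniferous, Permian, Triassic, Jurassic, Cretaceous, Paleogene — 6 in all.

6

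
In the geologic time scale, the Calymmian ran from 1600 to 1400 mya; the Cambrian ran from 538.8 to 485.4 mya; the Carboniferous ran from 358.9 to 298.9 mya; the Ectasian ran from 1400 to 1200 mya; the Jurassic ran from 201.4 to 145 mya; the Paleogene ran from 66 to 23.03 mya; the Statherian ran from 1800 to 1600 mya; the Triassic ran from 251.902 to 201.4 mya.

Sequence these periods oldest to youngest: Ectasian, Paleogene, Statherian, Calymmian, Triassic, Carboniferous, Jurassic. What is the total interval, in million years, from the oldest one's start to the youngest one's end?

From the excerpt: Ectasian 1400–1200; Paleogene 66–23.03; Statherian 1800–1600; Calymmian 1600–1400; Triassic 251.902–201.4; Carboniferous 358.9–298.9; Jurassic 201.4–145 (Ma).
Larger Ma is earlier, so the oldest is Statherian and the youngest is Paleogene; oldest to youngest: Statherian, Calymmian, Ectasian, Carboniferous, Triassic, Jurassic, Paleogene.
Oldest start 1800 minus youngest end 23.03 gives 1776.97 Myr overall.

Statherian → Calymmian → Ectasian → Carboniferous → Triassic → Jurassic → Paleogene; total span 1776.97 Myr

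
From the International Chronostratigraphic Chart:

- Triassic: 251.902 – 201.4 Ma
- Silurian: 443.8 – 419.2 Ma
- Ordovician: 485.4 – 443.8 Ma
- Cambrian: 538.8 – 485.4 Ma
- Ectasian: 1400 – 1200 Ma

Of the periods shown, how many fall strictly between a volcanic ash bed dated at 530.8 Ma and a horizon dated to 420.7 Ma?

The older date is 530.8 Ma and the younger is 420.7 Ma.
Periods with start < 530.8 and end > 420.7 Ma: Ordovician (485.4–443.8).
That is 1 complete period.

1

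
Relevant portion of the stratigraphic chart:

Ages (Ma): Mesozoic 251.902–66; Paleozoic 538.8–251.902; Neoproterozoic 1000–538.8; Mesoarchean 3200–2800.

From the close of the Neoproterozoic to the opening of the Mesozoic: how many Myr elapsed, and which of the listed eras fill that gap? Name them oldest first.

End of Neoproterozoic = 538.8 Ma; start of Mesozoic = 251.902 Ma.
Gap = 538.8 − 251.902 = 286.898 Myr.
Eras wholly inside 538.8–251.902 Ma: Paleozoic (538.8–251.902).

286.898 million years; Paleozoic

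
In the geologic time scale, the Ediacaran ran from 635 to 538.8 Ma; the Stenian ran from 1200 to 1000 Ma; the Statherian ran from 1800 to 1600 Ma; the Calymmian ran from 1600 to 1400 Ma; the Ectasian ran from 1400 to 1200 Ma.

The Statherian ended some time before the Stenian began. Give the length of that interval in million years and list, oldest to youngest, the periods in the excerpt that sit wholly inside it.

End of Statherian = 1600 Ma; start of Stenian = 1200 Ma.
Gap = 1600 − 1200 = 400 Myr.
Periods wholly inside 1600–1200 Ma: Calymmian (1600–1400), Ectasian (1400–1200).

400 million years; Calymmian, Ectasian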